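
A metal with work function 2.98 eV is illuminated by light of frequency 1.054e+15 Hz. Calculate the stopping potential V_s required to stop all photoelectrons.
1.3790 V

The stopping potential V_s satisfies: eV_s = KE_max

First, find KE_max using Einstein's equation:
E_photon = hf = (6.626×10⁻³⁴ J·s)(1.054e+15 Hz) = 4.3590 eV
KE_max = E_photon - φ = 4.3590 - 2.98 = 1.3790 eV

Since eV_s = KE_max:
V_s = KE_max/e = 1.3790 V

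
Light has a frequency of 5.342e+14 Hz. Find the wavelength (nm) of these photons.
561.20 nm

Using the wave equation: c = fλ

Solving for wavelength:
λ = c/f = (3×10⁸ m/s) / (5.342e+14 Hz)
λ = 561.20 nm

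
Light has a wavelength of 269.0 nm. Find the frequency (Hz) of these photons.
1.1145e+15 Hz

Using the wave equation: c = fλ

Solving for frequency:
f = c/λ = (3×10⁸ m/s) / (269.0×10⁻⁹ m)
f = 1.1145e+15 Hz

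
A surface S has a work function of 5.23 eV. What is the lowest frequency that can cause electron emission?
1.2646e+15 Hz

The threshold frequency is when the photon energy equals the work function:
hf₀ = φ

Solving for f₀:
f₀ = φ/h = (5.23 eV × 1.602×10⁻¹⁹ J/eV) / (6.626×10⁻³⁴ J·s)
f₀ = 1.2646e+15 Hz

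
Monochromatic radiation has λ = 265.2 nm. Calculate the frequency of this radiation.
1.1304e+15 Hz

Using the wave equation: c = fλ

Solving for frequency:
f = c/λ = (3×10⁸ m/s) / (265.2×10⁻⁹ m)
f = 1.1304e+15 Hz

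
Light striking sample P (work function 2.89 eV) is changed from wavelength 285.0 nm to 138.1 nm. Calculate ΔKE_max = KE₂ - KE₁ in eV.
4.6275 eV

Using Einstein's equation: KE_max = hc/λ - φ

For λ₁ = 285.0 nm:
KE₁ = hc/λ₁ - φ = 4.3503 - 2.89 = 1.4603 eV

For λ₂ = 138.1 nm:
KE₂ = hc/λ₂ - φ = 8.9779 - 2.89 = 6.0879 eV

Change in KE:
ΔKE = KE₂ - KE₁ = 6.0879 - 1.4603 = 4.6275 eV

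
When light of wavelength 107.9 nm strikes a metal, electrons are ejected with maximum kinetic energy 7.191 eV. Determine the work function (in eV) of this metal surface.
4.30 eV

From Einstein's photoelectric equation: KE_max = hf - φ = hc/λ - φ

Rearranging for φ:
φ = hc/λ - KE_max

Calculate photon energy:
E_photon = hc/λ = 11.4907 eV

Therefore:
φ = 11.4907 - 7.191 = 4.30 eV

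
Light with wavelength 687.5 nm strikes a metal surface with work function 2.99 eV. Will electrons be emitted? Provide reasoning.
No

For photoemission, the photon energy must exceed the work function.

Photon energy: E = hc/λ = 1.8034 eV
Work function: φ = 2.99 eV

Since E_photon (1.8034 eV) < φ (2.99 eV), photoemission will NOT occur.
The threshold wavelength is λ₀ = hc/φ = 414.7 nm.
Since 687.5 nm > 414.7 nm, the photons lack sufficient energy.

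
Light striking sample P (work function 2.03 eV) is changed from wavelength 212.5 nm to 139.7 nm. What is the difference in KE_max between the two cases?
3.0405 eV

Using Einstein's equation: KE_max = hc/λ - φ

For λ₁ = 212.5 nm:
KE₁ = hc/λ₁ - φ = 5.8346 - 2.03 = 3.8046 eV

For λ₂ = 139.7 nm:
KE₂ = hc/λ₂ - φ = 8.8750 - 2.03 = 6.8450 eV

Change in KE:
ΔKE = KE₂ - KE₁ = 6.8450 - 3.8046 = 3.0405 eV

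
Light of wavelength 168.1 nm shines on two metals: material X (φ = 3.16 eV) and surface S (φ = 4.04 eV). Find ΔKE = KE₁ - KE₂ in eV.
0.8800 eV

Using KE_max = hc/λ - φ for each metal:

Photon energy: E = hc/λ = 7.3756 eV

For material X (φ₁ = 3.16 eV):
KE₁ = E - φ₁ = 7.3756 - 3.16 = 4.2156 eV

For surface S (φ₂ = 4.04 eV):
KE₂ = E - φ₂ = 7.3756 - 4.04 = 3.3356 eV

Difference:
ΔKE = KE₁ - KE₂ = 4.2156 - 3.3356 = 0.8800 eV

Note: The difference equals the difference in work functions: 4.04 - 3.16 = 0.88 eV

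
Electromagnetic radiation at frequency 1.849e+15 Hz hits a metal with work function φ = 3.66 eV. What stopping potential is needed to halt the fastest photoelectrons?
3.9868 V

The stopping potential V_s satisfies: eV_s = KE_max

First, find KE_max using Einstein's equation:
E_photon = hf = (6.626×10⁻³⁴ J·s)(1.849e+15 Hz) = 7.6468 eV
KE_max = E_photon - φ = 7.6468 - 3.66 = 3.9868 eV

Since eV_s = KE_max:
V_s = KE_max/e = 3.9868 V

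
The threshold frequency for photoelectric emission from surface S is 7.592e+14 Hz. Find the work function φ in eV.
3.14 eV

At the threshold frequency, photon energy equals work function:
φ = hf₀

Calculating:
φ = (6.626×10⁻³⁴ J·s)(7.592e+14 Hz)
φ = 3.14 eV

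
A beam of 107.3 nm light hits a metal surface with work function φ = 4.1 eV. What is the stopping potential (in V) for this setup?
7.4549 V

The stopping potential V_s satisfies: eV_s = KE_max

First, find KE_max using Einstein's equation:
E_photon = hc/λ = 11.5549 eV
KE_max = E_photon - φ = 11.5549 - 4.1 = 7.4549 eV

Since eV_s = KE_max:
V_s = KE_max/e = 7.4549 V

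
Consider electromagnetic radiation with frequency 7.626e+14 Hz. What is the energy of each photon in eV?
3.1539 eV

Using E = hf:

E = hf = (6.626×10⁻³⁴ J·s)(7.626e+14 Hz)
E = 3.1539 eV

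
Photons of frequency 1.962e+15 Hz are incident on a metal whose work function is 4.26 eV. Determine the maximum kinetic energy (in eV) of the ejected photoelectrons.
3.8542 eV

Using Einstein's photoelectric equation: KE_max = hf - φ

First, calculate the photon energy:
E_photon = hf = (6.626×10⁻³⁴ J·s)(1.962e+15 Hz)
E_photon = 8.1142 eV

Then, the maximum kinetic energy:
KE_max = E_photon - φ = 8.1142 eV - 4.26 eV = 3.8542 eV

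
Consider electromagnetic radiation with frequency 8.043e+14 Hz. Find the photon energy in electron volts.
3.3263 eV

Using E = hf:

E = hf = (6.626×10⁻³⁴ J·s)(8.043e+14 Hz)
E = 3.3263 eV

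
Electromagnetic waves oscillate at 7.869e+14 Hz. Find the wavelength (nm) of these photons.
380.98 nm

Using the wave equation: c = fλ

Solving for wavelength:
λ = c/f = (3×10⁸ m/s) / (7.869e+14 Hz)
λ = 380.98 nm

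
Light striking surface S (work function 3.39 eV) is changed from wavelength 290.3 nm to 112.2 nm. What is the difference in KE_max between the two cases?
6.7794 eV

Using Einstein's equation: KE_max = hc/λ - φ

For λ₁ = 290.3 nm:
KE₁ = hc/λ₁ - φ = 4.2709 - 3.39 = 0.8809 eV

For λ₂ = 112.2 nm:
KE₂ = hc/λ₂ - φ = 11.0503 - 3.39 = 7.6603 eV

Change in KE:
ΔKE = KE₂ - KE₁ = 7.6603 - 0.8809 = 6.7794 eV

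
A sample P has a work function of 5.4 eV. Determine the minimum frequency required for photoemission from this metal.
1.3057e+15 Hz

The threshold frequency is when the photon energy equals the work function:
hf₀ = φ

Solving for f₀:
f₀ = φ/h = (5.4 eV × 1.602×10⁻¹⁹ J/eV) / (6.626×10⁻³⁴ J·s)
f₀ = 1.3057e+15 Hz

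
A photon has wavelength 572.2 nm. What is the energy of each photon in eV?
2.1668 eV

Using E = hf = hc/λ:

E = hc/λ = (6.626×10⁻³⁴ J·s)(3×10⁸ m/s) / (572.2×10⁻⁹ m)
E = 2.1668 eV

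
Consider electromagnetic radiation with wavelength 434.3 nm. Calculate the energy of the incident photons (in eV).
2.8548 eV

Using E = hf = hc/λ:

E = hc/λ = (6.626×10⁻³⁴ J·s)(3×10⁸ m/s) / (434.3×10⁻⁹ m)
E = 2.8548 eV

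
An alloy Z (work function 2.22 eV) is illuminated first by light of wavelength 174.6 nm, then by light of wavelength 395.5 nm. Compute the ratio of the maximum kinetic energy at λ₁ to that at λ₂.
5.3352

Using Einstein's equation: KE_max = hc/λ - φ

For λ₁ = 174.6 nm:
E₁ = hc/λ₁ = 7.1010 eV
KE₁ = E₁ - φ = 7.1010 - 2.22 = 4.8810 eV

For λ₂ = 395.5 nm:
E₂ = hc/λ₂ = 3.1349 eV
KE₂ = E₂ - φ = 3.1349 - 2.22 = 0.9149 eV

Ratio: KE₁/KE₂ = 4.8810/0.9149 = 5.3352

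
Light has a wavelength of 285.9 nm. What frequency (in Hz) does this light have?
1.0486e+15 Hz

Using the wave equation: c = fλ

Solving for frequency:
f = c/λ = (3×10⁸ m/s) / (285.9×10⁻⁹ m)
f = 1.0486e+15 Hz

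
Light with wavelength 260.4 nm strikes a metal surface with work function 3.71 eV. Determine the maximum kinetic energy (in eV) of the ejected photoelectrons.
1.0513 eV

Using Einstein's photoelectric equation: KE_max = hf - φ = hc/λ - φ

First, calculate the photon energy:
E_photon = hc/λ = (6.626×10⁻³⁴ J·s)(3×10⁸ m/s) / (260.4×10⁻⁹ m)
E_photon = 4.7613 eV

Then, the maximum kinetic energy:
KE_max = E_photon - φ = 4.7613 eV - 3.71 eV = 1.0513 eV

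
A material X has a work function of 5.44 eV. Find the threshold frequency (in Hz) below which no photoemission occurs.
1.3154e+15 Hz

The threshold frequency is when the photon energy equals the work function:
hf₀ = φ

Solving for f₀:
f₀ = φ/h = (5.44 eV × 1.602×10⁻¹⁹ J/eV) / (6.626×10⁻³⁴ J·s)
f₀ = 1.3154e+15 Hz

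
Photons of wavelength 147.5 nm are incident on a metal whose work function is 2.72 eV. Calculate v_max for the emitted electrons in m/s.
1.4142e+06 m/s

First, find the maximum kinetic energy:
E_photon = hc/λ = 8.4057 eV
KE_max = E_photon - φ = 8.4057 - 2.72 = 5.6857 eV

Convert to Joules: KE_max = 5.6857 × 1.602×10⁻¹⁹ J = 9.1095e-19 J

Then use KE = ½mv² to find velocity:
v = √(2·KE/m) = √(2 × 9.1095e-19 J / 9.109e-31 kg)
v = 1.4142e+06 m/s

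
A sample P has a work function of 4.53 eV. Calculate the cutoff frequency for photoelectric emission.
1.0953e+15 Hz

The threshold frequency is when the photon energy equals the work function:
hf₀ = φ

Solving for f₀:
f₀ = φ/h = (4.53 eV × 1.602×10⁻¹⁹ J/eV) / (6.626×10⁻³⁴ J·s)
f₀ = 1.0953e+15 Hz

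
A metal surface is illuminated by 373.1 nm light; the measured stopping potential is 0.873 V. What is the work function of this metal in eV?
2.45 eV

The stopping potential gives the maximum kinetic energy: KE_max = eV_s = 0.873 eV

From Einstein's photoelectric equation: KE_max = hc/λ - φ
Rearranging: φ = hc/λ - KE_max

Calculate photon energy:
E_photon = hc/λ = (6.626×10⁻³⁴ J·s)(3×10⁸ m/s) / (373.1×10⁻⁹ m) = 3.3231 eV

Therefore:
φ = 3.3231 - 0.873 = 2.45 eV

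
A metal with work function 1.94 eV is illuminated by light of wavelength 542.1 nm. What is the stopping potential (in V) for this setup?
0.3471 V

The stopping potential V_s satisfies: eV_s = KE_max

First, find KE_max using Einstein's equation:
E_photon = hc/λ = 2.2871 eV
KE_max = E_photon - φ = 2.2871 - 1.94 = 0.3471 eV

Since eV_s = KE_max:
V_s = KE_max/e = 0.3471 V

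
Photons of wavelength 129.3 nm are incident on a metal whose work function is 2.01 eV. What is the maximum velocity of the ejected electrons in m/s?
1.6328e+06 m/s

First, find the maximum kinetic energy:
E_photon = hc/λ = 9.5889 eV
KE_max = E_photon - φ = 9.5889 - 2.01 = 7.5789 eV

Convert to Joules: KE_max = 7.5789 × 1.602×10⁻¹⁹ J = 1.2143e-18 J

Then use KE = ½mv² to find velocity:
v = √(2·KE/m) = √(2 × 1.2143e-18 J / 9.109e-31 kg)
v = 1.6328e+06 m/s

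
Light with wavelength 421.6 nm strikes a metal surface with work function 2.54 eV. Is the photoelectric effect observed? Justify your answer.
Yes

For photoemission, the photon energy must exceed the work function.

Photon energy: E = hc/λ = 2.9408 eV
Work function: φ = 2.54 eV

Since E_photon (2.9408 eV) > φ (2.54 eV), photoemission WILL occur.
The threshold wavelength is λ₀ = hc/φ = 488.1 nm.
Since 421.6 nm < 488.1 nm, the light has sufficient energy.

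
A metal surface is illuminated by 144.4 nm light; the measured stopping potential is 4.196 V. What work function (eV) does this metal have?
4.39 eV

The stopping potential gives the maximum kinetic energy: KE_max = eV_s = 4.196 eV

From Einstein's photoelectric equation: KE_max = hc/λ - φ
Rearranging: φ = hc/λ - KE_max

Calculate photon energy:
E_photon = hc/λ = (6.626×10⁻³⁴ J·s)(3×10⁸ m/s) / (144.4×10⁻⁹ m) = 8.5862 eV

Therefore:
φ = 8.5862 - 4.196 = 4.39 eV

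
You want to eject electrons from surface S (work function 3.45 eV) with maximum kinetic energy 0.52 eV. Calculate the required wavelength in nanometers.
312.30 nm

From Einstein's equation: KE_max = hc/λ - φ

Rearranging for λ:
hc/λ = KE_max + φ
λ = hc/(KE_max + φ)

Required photon energy:
E_photon = KE_max + φ = 0.52 + 3.45 = 3.97 eV

Required wavelength:
λ = hc/E_photon = (6.626×10⁻³⁴)(3×10⁸) / (3.97 × 1.602×10⁻¹⁹)
λ = 312.30 nm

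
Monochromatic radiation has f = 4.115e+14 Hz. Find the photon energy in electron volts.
1.7018 eV

Using E = hf:

E = hf = (6.626×10⁻³⁴ J·s)(4.115e+14 Hz)
E = 1.7018 eV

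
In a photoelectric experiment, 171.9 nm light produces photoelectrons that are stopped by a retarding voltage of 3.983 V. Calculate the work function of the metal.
3.23 eV

The stopping potential gives the maximum kinetic energy: KE_max = eV_s = 3.983 eV

From Einstein's photoelectric equation: KE_max = hc/λ - φ
Rearranging: φ = hc/λ - KE_max

Calculate photon energy:
E_photon = hc/λ = (6.626×10⁻³⁴ J·s)(3×10⁸ m/s) / (171.9×10⁻⁹ m) = 7.2126 eV

Therefore:
φ = 7.2126 - 3.983 = 3.23 eV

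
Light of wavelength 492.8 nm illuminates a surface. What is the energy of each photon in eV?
2.5159 eV

Using E = hf = hc/λ:

E = hc/λ = (6.626×10⁻³⁴ J·s)(3×10⁸ m/s) / (492.8×10⁻⁹ m)
E = 2.5159 eV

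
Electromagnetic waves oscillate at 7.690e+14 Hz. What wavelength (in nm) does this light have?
389.85 nm

Using the wave equation: c = fλ

Solving for wavelength:
λ = c/f = (3×10⁸ m/s) / (7.690e+14 Hz)
λ = 389.85 nm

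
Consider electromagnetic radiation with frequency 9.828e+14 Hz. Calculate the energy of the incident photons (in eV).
4.0645 eV

Using E = hf:

E = hf = (6.626×10⁻³⁴ J·s)(9.828e+14 Hz)
E = 4.0645 eV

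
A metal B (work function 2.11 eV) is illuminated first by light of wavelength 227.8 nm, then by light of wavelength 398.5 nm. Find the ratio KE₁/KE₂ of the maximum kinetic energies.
3.3284

Using Einstein's equation: KE_max = hc/λ - φ

For λ₁ = 227.8 nm:
E₁ = hc/λ₁ = 5.4427 eV
KE₁ = E₁ - φ = 5.4427 - 2.11 = 3.3327 eV

For λ₂ = 398.5 nm:
E₂ = hc/λ₂ = 3.1113 eV
KE₂ = E₂ - φ = 3.1113 - 2.11 = 1.0013 eV

Ratio: KE₁/KE₂ = 3.3327/1.0013 = 3.3284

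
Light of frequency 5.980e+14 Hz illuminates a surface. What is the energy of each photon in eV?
2.4731 eV

Using E = hf:

E = hf = (6.626×10⁻³⁴ J·s)(5.980e+14 Hz)
E = 2.4731 eV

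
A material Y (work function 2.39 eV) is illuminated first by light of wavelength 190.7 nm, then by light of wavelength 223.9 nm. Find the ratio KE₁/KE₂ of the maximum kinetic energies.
1.3063

Using Einstein's equation: KE_max = hc/λ - φ

For λ₁ = 190.7 nm:
E₁ = hc/λ₁ = 6.5015 eV
KE₁ = E₁ - φ = 6.5015 - 2.39 = 4.1115 eV

For λ₂ = 223.9 nm:
E₂ = hc/λ₂ = 5.5375 eV
KE₂ = E₂ - φ = 5.5375 - 2.39 = 3.1475 eV

Ratio: KE₁/KE₂ = 4.1115/3.1475 = 1.3063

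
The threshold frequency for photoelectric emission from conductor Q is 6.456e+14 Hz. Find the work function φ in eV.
2.67 eV

At the threshold frequency, photon energy equals work function:
φ = hf₀

Calculating:
φ = (6.626×10⁻³⁴ J·s)(6.456e+14 Hz)
φ = 2.67 eV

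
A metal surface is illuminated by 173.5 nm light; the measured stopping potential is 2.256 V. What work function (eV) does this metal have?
4.89 eV

The stopping potential gives the maximum kinetic energy: KE_max = eV_s = 2.256 eV

From Einstein's photoelectric equation: KE_max = hc/λ - φ
Rearranging: φ = hc/λ - KE_max

Calculate photon energy:
E_photon = hc/λ = (6.626×10⁻³⁴ J·s)(3×10⁸ m/s) / (173.5×10⁻⁹ m) = 7.1461 eV

Therefore:
φ = 7.1461 - 2.256 = 4.89 eV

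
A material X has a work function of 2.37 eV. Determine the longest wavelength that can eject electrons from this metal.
523.14 nm

The threshold wavelength is when the photon energy equals the work function:
hc/λ₀ = φ

Solving for λ₀:
λ₀ = hc/φ = (6.626×10⁻³⁴ J·s)(3×10⁸ m/s) / (2.37 eV × 1.602×10⁻¹⁹ J/eV)
λ₀ = 523.14 nm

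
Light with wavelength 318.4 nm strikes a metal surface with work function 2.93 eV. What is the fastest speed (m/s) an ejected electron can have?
5.8232e+05 m/s

First, find the maximum kinetic energy:
E_photon = hc/λ = 3.8940 eV
KE_max = E_photon - φ = 3.8940 - 2.93 = 0.9640 eV

Convert to Joules: KE_max = 0.9640 × 1.602×10⁻¹⁹ J = 1.5445e-19 J

Then use KE = ½mv² to find velocity:
v = √(2·KE/m) = √(2 × 1.5445e-19 J / 9.109e-31 kg)
v = 5.8232e+05 m/s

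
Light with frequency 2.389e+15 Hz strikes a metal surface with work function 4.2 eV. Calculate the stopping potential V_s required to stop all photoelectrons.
5.6801 V

The stopping potential V_s satisfies: eV_s = KE_max

First, find KE_max using Einstein's equation:
E_photon = hf = (6.626×10⁻³⁴ J·s)(2.389e+15 Hz) = 9.8801 eV
KE_max = E_photon - φ = 9.8801 - 4.2 = 5.6801 eV

Since eV_s = KE_max:
V_s = KE_max/e = 5.6801 V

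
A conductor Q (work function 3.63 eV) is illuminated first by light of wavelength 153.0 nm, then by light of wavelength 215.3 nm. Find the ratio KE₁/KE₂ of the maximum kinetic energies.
2.1016

Using Einstein's equation: KE_max = hc/λ - φ

For λ₁ = 153.0 nm:
E₁ = hc/λ₁ = 8.1035 eV
KE₁ = E₁ - φ = 8.1035 - 3.63 = 4.4735 eV

For λ₂ = 215.3 nm:
E₂ = hc/λ₂ = 5.7587 eV
KE₂ = E₂ - φ = 5.7587 - 3.63 = 2.1287 eV

Ratio: KE₁/KE₂ = 4.4735/2.1287 = 2.1016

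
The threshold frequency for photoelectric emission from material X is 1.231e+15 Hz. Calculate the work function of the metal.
5.09 eV

At the threshold frequency, photon energy equals work function:
φ = hf₀

Calculating:
φ = (6.626×10⁻³⁴ J·s)(1.231e+15 Hz)
φ = 5.09 eV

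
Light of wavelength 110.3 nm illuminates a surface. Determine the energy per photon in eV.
11.2406 eV

Using E = hf = hc/λ:

E = hc/λ = (6.626×10⁻³⁴ J·s)(3×10⁸ m/s) / (110.3×10⁻⁹ m)
E = 11.2406 eV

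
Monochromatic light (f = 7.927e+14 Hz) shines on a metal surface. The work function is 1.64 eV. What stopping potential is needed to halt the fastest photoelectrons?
1.6383 V

The stopping potential V_s satisfies: eV_s = KE_max

First, find KE_max using Einstein's equation:
E_photon = hf = (6.626×10⁻³⁴ J·s)(7.927e+14 Hz) = 3.2783 eV
KE_max = E_photon - φ = 3.2783 - 1.64 = 1.6383 eV

Since eV_s = KE_max:
V_s = KE_max/e = 1.6383 V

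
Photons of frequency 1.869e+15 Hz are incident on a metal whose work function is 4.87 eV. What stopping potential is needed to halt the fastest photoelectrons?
2.8596 V

The stopping potential V_s satisfies: eV_s = KE_max

First, find KE_max using Einstein's equation:
E_photon = hf = (6.626×10⁻³⁴ J·s)(1.869e+15 Hz) = 7.7296 eV
KE_max = E_photon - φ = 7.7296 - 4.87 = 2.8596 eV

Since eV_s = KE_max:
V_s = KE_max/e = 2.8596 V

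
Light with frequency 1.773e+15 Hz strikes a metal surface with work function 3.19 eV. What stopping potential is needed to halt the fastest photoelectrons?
4.1425 V

The stopping potential V_s satisfies: eV_s = KE_max

First, find KE_max using Einstein's equation:
E_photon = hf = (6.626×10⁻³⁴ J·s)(1.773e+15 Hz) = 7.3325 eV
KE_max = E_photon - φ = 7.3325 - 3.19 = 4.1425 eV

Since eV_s = KE_max:
V_s = KE_max/e = 4.1425 V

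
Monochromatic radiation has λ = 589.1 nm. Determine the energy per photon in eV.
2.1046 eV

Using E = hf = hc/λ:

E = hc/λ = (6.626×10⁻³⁴ J·s)(3×10⁸ m/s) / (589.1×10⁻⁹ m)
E = 2.1046 eV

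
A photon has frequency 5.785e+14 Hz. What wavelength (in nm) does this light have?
518.22 nm

Using the wave equation: c = fλ

Solving for wavelength:
λ = c/f = (3×10⁸ m/s) / (5.785e+14 Hz)
λ = 518.22 nm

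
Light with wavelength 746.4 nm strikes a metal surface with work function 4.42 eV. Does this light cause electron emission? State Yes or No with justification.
No

For photoemission, the photon energy must exceed the work function.

Photon energy: E = hc/λ = 1.6611 eV
Work function: φ = 4.42 eV

Since E_photon (1.6611 eV) < φ (4.42 eV), photoemission will NOT occur.
The threshold wavelength is λ₀ = hc/φ = 280.5 nm.
Since 746.4 nm > 280.5 nm, the photons lack sufficient energy.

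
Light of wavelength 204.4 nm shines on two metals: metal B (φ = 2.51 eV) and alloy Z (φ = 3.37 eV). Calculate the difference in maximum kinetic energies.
0.8600 eV

Using KE_max = hc/λ - φ for each metal:

Photon energy: E = hc/λ = 6.0658 eV

For metal B (φ₁ = 2.51 eV):
KE₁ = E - φ₁ = 6.0658 - 2.51 = 3.5558 eV

For alloy Z (φ₂ = 3.37 eV):
KE₂ = E - φ₂ = 6.0658 - 3.37 = 2.6958 eV

Difference:
ΔKE = KE₁ - KE₂ = 3.5558 - 2.6958 = 0.8600 eV

Note: The difference equals the difference in work functions: 3.37 - 2.51 = 0.86 eV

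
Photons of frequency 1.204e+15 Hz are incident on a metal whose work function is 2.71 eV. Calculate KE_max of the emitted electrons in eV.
2.2693 eV

Using Einstein's photoelectric equation: KE_max = hf - φ

First, calculate the photon energy:
E_photon = hf = (6.626×10⁻³⁴ J·s)(1.204e+15 Hz)
E_photon = 4.9793 eV

Then, the maximum kinetic energy:
KE_max = E_photon - φ = 4.9793 eV - 2.71 eV = 2.2693 eV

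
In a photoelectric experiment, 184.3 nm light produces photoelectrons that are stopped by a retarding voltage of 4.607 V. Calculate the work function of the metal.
2.12 eV

The stopping potential gives the maximum kinetic energy: KE_max = eV_s = 4.607 eV

From Einstein's photoelectric equation: KE_max = hc/λ - φ
Rearranging: φ = hc/λ - KE_max

Calculate photon energy:
E_photon = hc/λ = (6.626×10⁻³⁴ J·s)(3×10⁸ m/s) / (184.3×10⁻⁹ m) = 6.7273 eV

Therefore:
φ = 6.7273 - 4.607 = 2.12 eV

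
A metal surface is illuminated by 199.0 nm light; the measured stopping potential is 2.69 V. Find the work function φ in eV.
3.54 eV

The stopping potential gives the maximum kinetic energy: KE_max = eV_s = 2.69 eV

From Einstein's photoelectric equation: KE_max = hc/λ - φ
Rearranging: φ = hc/λ - KE_max

Calculate photon energy:
E_photon = hc/λ = (6.626×10⁻³⁴ J·s)(3×10⁸ m/s) / (199.0×10⁻⁹ m) = 6.2304 eV

Therefore:
φ = 6.2304 - 2.69 = 3.54 eV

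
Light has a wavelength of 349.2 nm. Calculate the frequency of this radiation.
8.5851e+14 Hz

Using the wave equation: c = fλ

Solving for frequency:
f = c/λ = (3×10⁸ m/s) / (349.2×10⁻⁹ m)
f = 8.5851e+14 Hz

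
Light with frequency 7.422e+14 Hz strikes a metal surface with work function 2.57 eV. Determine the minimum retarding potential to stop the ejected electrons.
0.4995 V

The stopping potential V_s satisfies: eV_s = KE_max

First, find KE_max using Einstein's equation:
E_photon = hf = (6.626×10⁻³⁴ J·s)(7.422e+14 Hz) = 3.0695 eV
KE_max = E_photon - φ = 3.0695 - 2.57 = 0.4995 eV

Since eV_s = KE_max:
V_s = KE_max/e = 0.4995 V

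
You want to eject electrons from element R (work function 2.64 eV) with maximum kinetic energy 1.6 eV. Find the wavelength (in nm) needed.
292.42 nm

From Einstein's equation: KE_max = hc/λ - φ

Rearranging for λ:
hc/λ = KE_max + φ
λ = hc/(KE_max + φ)

Required photon energy:
E_photon = KE_max + φ = 1.6 + 2.64 = 4.24 eV

Required wavelength:
λ = hc/E_photon = (6.626×10⁻³⁴)(3×10⁸) / (4.24 × 1.602×10⁻¹⁹)
λ = 292.42 nm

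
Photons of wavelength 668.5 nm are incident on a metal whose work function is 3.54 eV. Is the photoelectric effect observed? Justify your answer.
No

For photoemission, the photon energy must exceed the work function.

Photon energy: E = hc/λ = 1.8547 eV
Work function: φ = 3.54 eV

Since E_photon (1.8547 eV) < φ (3.54 eV), photoemission will NOT occur.
The threshold wavelength is λ₀ = hc/φ = 350.2 nm.
Since 668.5 nm > 350.2 nm, the photons lack sufficient energy.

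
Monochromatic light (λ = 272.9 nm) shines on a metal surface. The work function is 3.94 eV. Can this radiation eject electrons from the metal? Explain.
Yes

For photoemission, the photon energy must exceed the work function.

Photon energy: E = hc/λ = 4.5432 eV
Work function: φ = 3.94 eV

Since E_photon (4.5432 eV) > φ (3.94 eV), photoemission WILL occur.
The threshold wavelength is λ₀ = hc/φ = 314.7 nm.
Since 272.9 nm < 314.7 nm, the light has sufficient energy.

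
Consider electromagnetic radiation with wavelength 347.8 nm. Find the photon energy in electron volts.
3.5648 eV

Using E = hf = hc/λ:

E = hc/λ = (6.626×10⁻³⁴ J·s)(3×10⁸ m/s) / (347.8×10⁻⁹ m)
E = 3.5648 eV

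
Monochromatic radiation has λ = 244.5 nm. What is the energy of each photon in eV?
5.0709 eV

Using E = hf = hc/λ:

E = hc/λ = (6.626×10⁻³⁴ J·s)(3×10⁸ m/s) / (244.5×10⁻⁹ m)
E = 5.0709 eV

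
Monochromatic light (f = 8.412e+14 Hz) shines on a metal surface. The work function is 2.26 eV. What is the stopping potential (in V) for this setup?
1.2189 V

The stopping potential V_s satisfies: eV_s = KE_max

First, find KE_max using Einstein's equation:
E_photon = hf = (6.626×10⁻³⁴ J·s)(8.412e+14 Hz) = 3.4789 eV
KE_max = E_photon - φ = 3.4789 - 2.26 = 1.2189 eV

Since eV_s = KE_max:
V_s = KE_max/e = 1.2189 V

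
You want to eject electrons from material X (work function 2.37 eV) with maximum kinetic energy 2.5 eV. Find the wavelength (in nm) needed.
254.59 nm

From Einstein's equation: KE_max = hc/λ - φ

Rearranging for λ:
hc/λ = KE_max + φ
λ = hc/(KE_max + φ)

Required photon energy:
E_photon = KE_max + φ = 2.5 + 2.37 = 4.87 eV

Required wavelength:
λ = hc/E_photon = (6.626×10⁻³⁴)(3×10⁸) / (4.87 × 1.602×10⁻¹⁹)
λ = 254.59 nm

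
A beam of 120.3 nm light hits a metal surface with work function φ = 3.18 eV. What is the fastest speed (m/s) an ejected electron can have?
1.5833e+06 m/s

First, find the maximum kinetic energy:
E_photon = hc/λ = 10.3063 eV
KE_max = E_photon - φ = 10.3063 - 3.18 = 7.1263 eV

Convert to Joules: KE_max = 7.1263 × 1.602×10⁻¹⁹ J = 1.1418e-18 J

Then use KE = ½mv² to find velocity:
v = √(2·KE/m) = √(2 × 1.1418e-18 J / 9.109e-31 kg)
v = 1.5833e+06 m/s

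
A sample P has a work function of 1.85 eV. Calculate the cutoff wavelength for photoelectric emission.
670.18 nm

The threshold wavelength is when the photon energy equals the work function:
hc/λ₀ = φ

Solving for λ₀:
λ₀ = hc/φ = (6.626×10⁻³⁴ J·s)(3×10⁸ m/s) / (1.85 eV × 1.602×10⁻¹⁹ J/eV)
λ₀ = 670.18 nm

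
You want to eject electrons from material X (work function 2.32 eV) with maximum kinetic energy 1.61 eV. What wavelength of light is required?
315.48 nm

From Einstein's equation: KE_max = hc/λ - φ

Rearranging for λ:
hc/λ = KE_max + φ
λ = hc/(KE_max + φ)

Required photon energy:
E_photon = KE_max + φ = 1.61 + 2.32 = 3.93 eV

Required wavelength:
λ = hc/E_photon = (6.626×10⁻³⁴)(3×10⁸) / (3.93 × 1.602×10⁻¹⁹)
λ = 315.48 nm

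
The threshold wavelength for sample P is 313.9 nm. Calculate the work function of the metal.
3.95 eV

At the threshold wavelength, photon energy equals work function:
φ = hc/λ₀

Calculating:
φ = (6.626×10⁻³⁴ J·s)(3×10⁸ m/s) / (313.9×10⁻⁹ m)
φ = 3.95 eV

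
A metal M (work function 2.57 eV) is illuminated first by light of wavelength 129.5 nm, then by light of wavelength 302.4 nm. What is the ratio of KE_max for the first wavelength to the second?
4.5778

Using Einstein's equation: KE_max = hc/λ - φ

For λ₁ = 129.5 nm:
E₁ = hc/λ₁ = 9.5741 eV
KE₁ = E₁ - φ = 9.5741 - 2.57 = 7.0041 eV

For λ₂ = 302.4 nm:
E₂ = hc/λ₂ = 4.1000 eV
KE₂ = E₂ - φ = 4.1000 - 2.57 = 1.5300 eV

Ratio: KE₁/KE₂ = 7.0041/1.5300 = 4.5778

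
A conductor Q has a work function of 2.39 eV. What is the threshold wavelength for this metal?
518.76 nm

The threshold wavelength is when the photon energy equals the work function:
hc/λ₀ = φ

Solving for λ₀:
λ₀ = hc/φ = (6.626×10⁻³⁴ J·s)(3×10⁸ m/s) / (2.39 eV × 1.602×10⁻¹⁹ J/eV)
λ₀ = 518.76 nm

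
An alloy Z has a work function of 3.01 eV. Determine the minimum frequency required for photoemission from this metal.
7.2781e+14 Hz

The threshold frequency is when the photon energy equals the work function:
hf₀ = φ

Solving for f₀:
f₀ = φ/h = (3.01 eV × 1.602×10⁻¹⁹ J/eV) / (6.626×10⁻³⁴ J·s)
f₀ = 7.2781e+14 Hz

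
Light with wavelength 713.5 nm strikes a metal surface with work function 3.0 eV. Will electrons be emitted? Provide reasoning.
No

For photoemission, the photon energy must exceed the work function.

Photon energy: E = hc/λ = 1.7377 eV
Work function: φ = 3.0 eV

Since E_photon (1.7377 eV) < φ (3.0 eV), photoemission will NOT occur.
The threshold wavelength is λ₀ = hc/φ = 413.3 nm.
Since 713.5 nm > 413.3 nm, the photons lack sufficient energy.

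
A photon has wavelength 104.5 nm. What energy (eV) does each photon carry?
11.8645 eV

Using E = hf = hc/λ:

E = hc/λ = (6.626×10⁻³⁴ J·s)(3×10⁸ m/s) / (104.5×10⁻⁹ m)
E = 11.8645 eV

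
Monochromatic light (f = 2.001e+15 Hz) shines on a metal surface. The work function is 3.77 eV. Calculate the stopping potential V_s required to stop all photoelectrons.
4.5055 V

The stopping potential V_s satisfies: eV_s = KE_max

First, find KE_max using Einstein's equation:
E_photon = hf = (6.626×10⁻³⁴ J·s)(2.001e+15 Hz) = 8.2755 eV
KE_max = E_photon - φ = 8.2755 - 3.77 = 4.5055 eV

Since eV_s = KE_max:
V_s = KE_max/e = 4.5055 V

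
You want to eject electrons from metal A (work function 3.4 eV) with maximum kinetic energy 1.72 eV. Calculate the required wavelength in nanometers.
242.16 nm

From Einstein's equation: KE_max = hc/λ - φ

Rearranging for λ:
hc/λ = KE_max + φ
λ = hc/(KE_max + φ)

Required photon energy:
E_photon = KE_max + φ = 1.72 + 3.4 = 5.12 eV

Required wavelength:
λ = hc/E_photon = (6.626×10⁻³⁴)(3×10⁸) / (5.12 × 1.602×10⁻¹⁹)
λ = 242.16 nm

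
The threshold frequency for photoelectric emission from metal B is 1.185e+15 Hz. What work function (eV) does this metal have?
4.90 eV

At the threshold frequency, photon energy equals work function:
φ = hf₀

Calculating:
φ = (6.626×10⁻³⁴ J·s)(1.185e+15 Hz)
φ = 4.90 eV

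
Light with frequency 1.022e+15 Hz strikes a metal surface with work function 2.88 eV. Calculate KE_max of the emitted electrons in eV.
1.3467 eV

Using Einstein's photoelectric equation: KE_max = hf - φ

First, calculate the photon energy:
E_photon = hf = (6.626×10⁻³⁴ J·s)(1.022e+15 Hz)
E_photon = 4.2267 eV

Then, the maximum kinetic energy:
KE_max = E_photon - φ = 4.2267 eV - 2.88 eV = 1.3467 eV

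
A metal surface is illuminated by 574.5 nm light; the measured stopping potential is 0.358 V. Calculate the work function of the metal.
1.80 eV

The stopping potential gives the maximum kinetic energy: KE_max = eV_s = 0.358 eV

From Einstein's photoelectric equation: KE_max = hc/λ - φ
Rearranging: φ = hc/λ - KE_max

Calculate photon energy:
E_photon = hc/λ = (6.626×10⁻³⁴ J·s)(3×10⁸ m/s) / (574.5×10⁻⁹ m) = 2.1581 eV

Therefore:
φ = 2.1581 - 0.358 = 1.80 eV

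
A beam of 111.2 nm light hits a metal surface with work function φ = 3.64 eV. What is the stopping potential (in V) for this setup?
7.5097 V

The stopping potential V_s satisfies: eV_s = KE_max

First, find KE_max using Einstein's equation:
E_photon = hc/λ = 11.1497 eV
KE_max = E_photon - φ = 11.1497 - 3.64 = 7.5097 eV

Since eV_s = KE_max:
V_s = KE_max/e = 7.5097 V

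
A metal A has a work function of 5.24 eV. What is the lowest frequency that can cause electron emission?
1.2670e+15 Hz

The threshold frequency is when the photon energy equals the work function:
hf₀ = φ

Solving for f₀:
f₀ = φ/h = (5.24 eV × 1.602×10⁻¹⁹ J/eV) / (6.626×10⁻³⁴ J·s)
f₀ = 1.2670e+15 Hz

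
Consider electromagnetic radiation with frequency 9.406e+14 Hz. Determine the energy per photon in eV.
3.8900 eV

Using E = hf:

E = hf = (6.626×10⁻³⁴ J·s)(9.406e+14 Hz)
E = 3.8900 eV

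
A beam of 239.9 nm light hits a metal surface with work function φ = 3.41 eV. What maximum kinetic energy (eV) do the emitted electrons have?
1.7582 eV

Using Einstein's photoelectric equation: KE_max = hf - φ = hc/λ - φ

First, calculate the photon energy:
E_photon = hc/λ = (6.626×10⁻³⁴ J·s)(3×10⁸ m/s) / (239.9×10⁻⁹ m)
E_photon = 5.1682 eV

Then, the maximum kinetic energy:
KE_max = E_photon - φ = 5.1682 eV - 3.41 eV = 1.7582 eV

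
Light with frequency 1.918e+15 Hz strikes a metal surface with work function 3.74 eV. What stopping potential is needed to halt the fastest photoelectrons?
4.1922 V

The stopping potential V_s satisfies: eV_s = KE_max

First, find KE_max using Einstein's equation:
E_photon = hf = (6.626×10⁻³⁴ J·s)(1.918e+15 Hz) = 7.9322 eV
KE_max = E_photon - φ = 7.9322 - 3.74 = 4.1922 eV

Since eV_s = KE_max:
V_s = KE_max/e = 4.1922 V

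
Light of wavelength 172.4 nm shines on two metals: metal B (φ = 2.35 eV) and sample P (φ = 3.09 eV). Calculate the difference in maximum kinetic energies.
0.7400 eV

Using KE_max = hc/λ - φ for each metal:

Photon energy: E = hc/λ = 7.1917 eV

For metal B (φ₁ = 2.35 eV):
KE₁ = E - φ₁ = 7.1917 - 2.35 = 4.8417 eV

For sample P (φ₂ = 3.09 eV):
KE₂ = E - φ₂ = 7.1917 - 3.09 = 4.1017 eV

Difference:
ΔKE = KE₁ - KE₂ = 4.8417 - 4.1017 = 0.7400 eV

Note: The difference equals the difference in work functions: 3.09 - 2.35 = 0.74 eV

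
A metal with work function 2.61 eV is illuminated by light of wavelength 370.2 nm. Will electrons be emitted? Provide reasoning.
Yes

For photoemission, the photon energy must exceed the work function.

Photon energy: E = hc/λ = 3.3491 eV
Work function: φ = 2.61 eV

Since E_photon (3.3491 eV) > φ (2.61 eV), photoemission WILL occur.
The threshold wavelength is λ₀ = hc/φ = 475.0 nm.
Since 370.2 nm < 475.0 nm, the light has sufficient energy.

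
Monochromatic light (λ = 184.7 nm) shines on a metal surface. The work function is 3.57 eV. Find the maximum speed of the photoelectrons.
1.0514e+06 m/s

First, find the maximum kinetic energy:
E_photon = hc/λ = 6.7127 eV
KE_max = E_photon - φ = 6.7127 - 3.57 = 3.1427 eV

Convert to Joules: KE_max = 3.1427 × 1.602×10⁻¹⁹ J = 5.0352e-19 J

Then use KE = ½mv² to find velocity:
v = √(2·KE/m) = √(2 × 5.0352e-19 J / 9.109e-31 kg)
v = 1.0514e+06 m/s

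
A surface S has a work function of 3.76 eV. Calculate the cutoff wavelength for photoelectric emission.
329.75 nm

The threshold wavelength is when the photon energy equals the work function:
hc/λ₀ = φ

Solving for λ₀:
λ₀ = hc/φ = (6.626×10⁻³⁴ J·s)(3×10⁸ m/s) / (3.76 eV × 1.602×10⁻¹⁹ J/eV)
λ₀ = 329.75 nm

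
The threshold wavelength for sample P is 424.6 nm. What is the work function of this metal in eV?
2.92 eV

At the threshold wavelength, photon energy equals work function:
φ = hc/λ₀

Calculating:
φ = (6.626×10⁻³⁴ J·s)(3×10⁸ m/s) / (424.6×10⁻⁹ m)
φ = 2.92 eV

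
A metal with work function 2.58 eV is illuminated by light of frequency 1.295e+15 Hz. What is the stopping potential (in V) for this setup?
2.7757 V

The stopping potential V_s satisfies: eV_s = KE_max

First, find KE_max using Einstein's equation:
E_photon = hf = (6.626×10⁻³⁴ J·s)(1.295e+15 Hz) = 5.3557 eV
KE_max = E_photon - φ = 5.3557 - 2.58 = 2.7757 eV

Since eV_s = KE_max:
V_s = KE_max/e = 2.7757 V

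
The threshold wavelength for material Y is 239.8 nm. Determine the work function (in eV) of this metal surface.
5.17 eV

At the threshold wavelength, photon energy equals work function:
φ = hc/λ₀

Calculating:
φ = (6.626×10⁻³⁴ J·s)(3×10⁸ m/s) / (239.8×10⁻⁹ m)
φ = 5.17 eV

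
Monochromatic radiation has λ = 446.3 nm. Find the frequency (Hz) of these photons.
6.7173e+14 Hz

Using the wave equation: c = fλ

Solving for frequency:
f = c/λ = (3×10⁸ m/s) / (446.3×10⁻⁹ m)
f = 6.7173e+14 Hz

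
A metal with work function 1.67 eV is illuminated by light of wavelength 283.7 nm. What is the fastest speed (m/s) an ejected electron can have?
9.7460e+05 m/s

First, find the maximum kinetic energy:
E_photon = hc/λ = 4.3703 eV
KE_max = E_photon - φ = 4.3703 - 1.67 = 2.7003 eV

Convert to Joules: KE_max = 2.7003 × 1.602×10⁻¹⁹ J = 4.3263e-19 J

Then use KE = ½mv² to find velocity:
v = √(2·KE/m) = √(2 × 4.3263e-19 J / 9.109e-31 kg)
v = 9.7460e+05 m/s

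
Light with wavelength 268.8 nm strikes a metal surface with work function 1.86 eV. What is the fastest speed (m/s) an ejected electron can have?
9.8399e+05 m/s

First, find the maximum kinetic energy:
E_photon = hc/λ = 4.6125 eV
KE_max = E_photon - φ = 4.6125 - 1.86 = 2.7525 eV

Convert to Joules: KE_max = 2.7525 × 1.602×10⁻¹⁹ J = 4.4100e-19 J

Then use KE = ½mv² to find velocity:
v = √(2·KE/m) = √(2 × 4.4100e-19 J / 9.109e-31 kg)
v = 9.8399e+05 m/s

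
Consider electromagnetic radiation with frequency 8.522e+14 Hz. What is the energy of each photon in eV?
3.5244 eV

Using E = hf:

E = hf = (6.626×10⁻³⁴ J·s)(8.522e+14 Hz)
E = 3.5244 eV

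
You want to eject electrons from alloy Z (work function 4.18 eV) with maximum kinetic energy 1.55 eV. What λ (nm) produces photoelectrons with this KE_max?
216.38 nm

From Einstein's equation: KE_max = hc/λ - φ

Rearranging for λ:
hc/λ = KE_max + φ
λ = hc/(KE_max + φ)

Required photon energy:
E_photon = KE_max + φ = 1.55 + 4.18 = 5.73 eV

Required wavelength:
λ = hc/E_photon = (6.626×10⁻³⁴)(3×10⁸) / (5.73 × 1.602×10⁻¹⁹)
λ = 216.38 nm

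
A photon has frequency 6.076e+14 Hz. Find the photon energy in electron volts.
2.5128 eV

Using E = hf:

E = hf = (6.626×10⁻³⁴ J·s)(6.076e+14 Hz)
E = 2.5128 eV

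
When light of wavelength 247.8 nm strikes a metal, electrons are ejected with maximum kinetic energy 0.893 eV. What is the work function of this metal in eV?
4.11 eV

From Einstein's photoelectric equation: KE_max = hf - φ = hc/λ - φ

Rearranging for φ:
φ = hc/λ - KE_max

Calculate photon energy:
E_photon = hc/λ = 5.0034 eV

Therefore:
φ = 5.0034 - 0.893 = 4.11 eV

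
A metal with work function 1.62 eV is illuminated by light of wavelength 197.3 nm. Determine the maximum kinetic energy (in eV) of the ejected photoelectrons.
4.6640 eV

Using Einstein's photoelectric equation: KE_max = hf - φ = hc/λ - φ

First, calculate the photon energy:
E_photon = hc/λ = (6.626×10⁻³⁴ J·s)(3×10⁸ m/s) / (197.3×10⁻⁹ m)
E_photon = 6.2840 eV

Then, the maximum kinetic energy:
KE_max = E_photon - φ = 6.2840 eV - 1.62 eV = 4.6640 eV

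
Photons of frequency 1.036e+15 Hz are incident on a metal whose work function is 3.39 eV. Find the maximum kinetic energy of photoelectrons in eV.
0.8946 eV

Using Einstein's photoelectric equation: KE_max = hf - φ

First, calculate the photon energy:
E_photon = hf = (6.626×10⁻³⁴ J·s)(1.036e+15 Hz)
E_photon = 4.2846 eV

Then, the maximum kinetic energy:
KE_max = E_photon - φ = 4.2846 eV - 3.39 eV = 0.8946 eV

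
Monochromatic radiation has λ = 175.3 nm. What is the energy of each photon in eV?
7.0727 eV

Using E = hf = hc/λ:

E = hc/λ = (6.626×10⁻³⁴ J·s)(3×10⁸ m/s) / (175.3×10⁻⁹ m)
E = 7.0727 eV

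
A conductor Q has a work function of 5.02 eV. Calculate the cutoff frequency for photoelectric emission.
1.2138e+15 Hz

The threshold frequency is when the photon energy equals the work function:
hf₀ = φ

Solving for f₀:
f₀ = φ/h = (5.02 eV × 1.602×10⁻¹⁹ J/eV) / (6.626×10⁻³⁴ J·s)
f₀ = 1.2138e+15 Hz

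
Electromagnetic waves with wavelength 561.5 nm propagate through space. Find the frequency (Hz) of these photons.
5.3391e+14 Hz

Using the wave equation: c = fλ

Solving for frequency:
f = c/λ = (3×10⁸ m/s) / (561.5×10⁻⁹ m)
f = 5.3391e+14 Hz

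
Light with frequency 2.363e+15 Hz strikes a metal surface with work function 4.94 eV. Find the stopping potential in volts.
4.8326 V

The stopping potential V_s satisfies: eV_s = KE_max

First, find KE_max using Einstein's equation:
E_photon = hf = (6.626×10⁻³⁴ J·s)(2.363e+15 Hz) = 9.7726 eV
KE_max = E_photon - φ = 9.7726 - 4.94 = 4.8326 eV

Since eV_s = KE_max:
V_s = KE_max/e = 4.8326 V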